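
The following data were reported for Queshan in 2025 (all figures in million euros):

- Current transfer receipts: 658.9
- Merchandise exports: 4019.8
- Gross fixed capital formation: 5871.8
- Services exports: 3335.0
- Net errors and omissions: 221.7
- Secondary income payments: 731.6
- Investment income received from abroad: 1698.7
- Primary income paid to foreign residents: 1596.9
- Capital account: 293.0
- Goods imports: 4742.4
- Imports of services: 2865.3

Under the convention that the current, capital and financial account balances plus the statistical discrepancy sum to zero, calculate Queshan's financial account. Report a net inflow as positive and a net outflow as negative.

-290.9

Goods balance = 4019.8 - 4742.4 = -722.6
Services balance = 3335.0 - 2865.3 = 469.7
Trade balance (goods + services) = -722.6 + 469.7 = -252.9
Net primary income = 1698.7 - 1596.9 = 101.8
Net secondary income = 658.9 - 731.6 = -72.7
Current account = -252.9 + 101.8 + (-72.7) = -223.8
Financial account = -(-223.8 + 293.0 + 221.7) = -290.9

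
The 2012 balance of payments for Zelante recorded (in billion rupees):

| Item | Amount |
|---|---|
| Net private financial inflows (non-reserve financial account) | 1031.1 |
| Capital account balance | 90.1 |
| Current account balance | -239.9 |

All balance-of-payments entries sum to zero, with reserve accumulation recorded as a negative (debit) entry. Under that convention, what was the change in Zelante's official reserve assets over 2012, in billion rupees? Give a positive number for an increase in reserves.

Official reserve transactions balance = -((-239.9) + 90.1 + 1031.1) = -881.3
An accumulation of reserves is recorded as a debit (negative entry), so the change in the stock of reserves is the negative of that balance.
Change in official reserves = -(-881.3) = 881.3

881.3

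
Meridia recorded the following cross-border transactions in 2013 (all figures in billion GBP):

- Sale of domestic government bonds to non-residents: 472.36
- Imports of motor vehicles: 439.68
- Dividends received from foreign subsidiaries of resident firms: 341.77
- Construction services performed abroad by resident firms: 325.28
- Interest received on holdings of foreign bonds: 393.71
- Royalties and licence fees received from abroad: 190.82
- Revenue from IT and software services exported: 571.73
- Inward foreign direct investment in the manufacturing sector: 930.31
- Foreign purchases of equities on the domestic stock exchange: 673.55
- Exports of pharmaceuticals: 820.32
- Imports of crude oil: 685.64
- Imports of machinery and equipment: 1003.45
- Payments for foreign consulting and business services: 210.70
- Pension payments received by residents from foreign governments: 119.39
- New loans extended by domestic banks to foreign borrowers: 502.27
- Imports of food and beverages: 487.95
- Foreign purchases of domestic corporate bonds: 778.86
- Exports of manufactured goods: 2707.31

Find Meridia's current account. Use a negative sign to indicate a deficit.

2642.91

Goods: -685.64 + 820.32 - 439.68 - 1003.45 - 487.95 + 2707.31 = 910.91
Services: 190.82 + 571.73 + 325.28 - 210.70 = 877.13
Primary income: 393.71 + 341.77 = 735.48
Secondary income: 119.39
Current account = 910.91 + 877.13 + 735.48 + 119.39 = 2642.91
(Excluded from the current account — financial account: sale of domestic government bonds to non-residents 472.36, inward foreign direct investment in the manufacturing sector 930.31, foreign purchases of equities on the domestic stock exchange 673.55, new loans extended by domestic banks to foreign borrowers 502.27, foreign purchases of domestic corporate bonds 778.86.)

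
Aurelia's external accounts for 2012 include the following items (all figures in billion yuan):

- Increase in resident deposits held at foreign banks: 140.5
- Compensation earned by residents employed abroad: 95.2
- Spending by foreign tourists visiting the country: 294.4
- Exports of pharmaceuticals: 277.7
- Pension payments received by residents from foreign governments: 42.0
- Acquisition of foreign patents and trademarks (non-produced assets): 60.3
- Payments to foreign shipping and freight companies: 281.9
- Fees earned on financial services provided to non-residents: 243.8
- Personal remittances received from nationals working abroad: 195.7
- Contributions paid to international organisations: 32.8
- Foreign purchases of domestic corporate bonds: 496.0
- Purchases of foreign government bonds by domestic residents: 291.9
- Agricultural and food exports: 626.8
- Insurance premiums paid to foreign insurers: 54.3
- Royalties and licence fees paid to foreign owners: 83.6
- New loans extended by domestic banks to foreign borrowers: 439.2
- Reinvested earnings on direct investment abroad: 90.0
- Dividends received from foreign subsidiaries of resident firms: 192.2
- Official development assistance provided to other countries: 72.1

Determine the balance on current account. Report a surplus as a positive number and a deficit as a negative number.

Goods: 277.7 + 626.8 = 904.5
Services: -54.3 - 281.9 - 83.6 + 243.8 + 294.4 = 118.4
Primary income: 95.2 + 192.2 + 90.0 = 377.4
Secondary income: 42.0 - 72.1 + 195.7 - 32.8 = 132.8
Current account = 904.5 + 118.4 + 377.4 + 132.8 = 1533.1
(Excluded from the current account — financial account: increase in resident deposits held at foreign banks 140.5, foreign purchases of domestic corporate bonds 496.0, purchases of foreign government bonds by domestic residents 291.9, new loans extended by domestic banks to foreign borrowers 439.2; capital account: acquisition of foreign patents and trademarks (non-produced assets) 60.3.)

1533.1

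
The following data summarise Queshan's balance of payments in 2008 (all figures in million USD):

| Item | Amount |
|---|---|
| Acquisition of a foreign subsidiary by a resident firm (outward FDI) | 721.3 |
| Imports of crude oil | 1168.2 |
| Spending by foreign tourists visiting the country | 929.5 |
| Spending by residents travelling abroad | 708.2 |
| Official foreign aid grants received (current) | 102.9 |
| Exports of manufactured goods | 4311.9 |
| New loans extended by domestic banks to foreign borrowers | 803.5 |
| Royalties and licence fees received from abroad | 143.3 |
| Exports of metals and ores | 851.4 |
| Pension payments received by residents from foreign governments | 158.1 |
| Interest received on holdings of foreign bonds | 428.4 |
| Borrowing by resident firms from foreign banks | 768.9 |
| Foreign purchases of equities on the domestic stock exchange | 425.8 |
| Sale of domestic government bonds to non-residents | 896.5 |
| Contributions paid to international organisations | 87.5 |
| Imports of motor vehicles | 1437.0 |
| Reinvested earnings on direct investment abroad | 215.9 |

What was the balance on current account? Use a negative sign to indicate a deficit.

3740.5

Goods: 4311.9 + 851.4 - 1437.0 - 1168.2 = 2558.1
Services: -708.2 + 929.5 + 143.3 = 364.6
Primary income: 428.4 + 215.9 = 644.3
Secondary income: 158.1 - 87.5 + 102.9 = 173.5
Current account = 2558.1 + 364.6 + 644.3 + 173.5 = 3740.5
(Excluded from the current account — financial account: acquisition of a foreign subsidiary by a resident firm (outward FDI) 721.3, new loans extended by domestic banks to foreign borrowers 803.5, borrowing by resident firms from foreign banks 768.9, foreign purchases of equities on the domestic stock exchange 425.8, sale of domestic government bonds to non-residents 896.5.)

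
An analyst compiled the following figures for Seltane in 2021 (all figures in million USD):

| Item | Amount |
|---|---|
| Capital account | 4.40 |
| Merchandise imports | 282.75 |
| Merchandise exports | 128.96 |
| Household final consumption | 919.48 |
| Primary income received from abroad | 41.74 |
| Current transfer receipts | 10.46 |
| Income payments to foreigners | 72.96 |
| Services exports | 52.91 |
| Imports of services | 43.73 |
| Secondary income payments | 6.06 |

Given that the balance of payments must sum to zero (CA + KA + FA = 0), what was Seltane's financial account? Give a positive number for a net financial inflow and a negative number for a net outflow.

Goods balance = 128.96 - 282.75 = -153.79
Services balance = 52.91 - 43.73 = 9.18
Trade balance (goods + services) = -153.79 + 9.18 = -144.61
Net primary income = 41.74 - 72.96 = -31.22
Net secondary income = 10.46 - 6.06 = 4.40
Current account = -144.61 + (-31.22) + 4.40 = -171.43
Financial account = -(-171.43 + 4.40) = 167.03

167.03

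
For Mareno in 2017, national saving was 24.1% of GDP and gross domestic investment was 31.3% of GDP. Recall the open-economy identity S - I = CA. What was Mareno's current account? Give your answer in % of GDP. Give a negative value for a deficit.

CA = S - I = 24.1 - 31.3 = -7.2

-7.2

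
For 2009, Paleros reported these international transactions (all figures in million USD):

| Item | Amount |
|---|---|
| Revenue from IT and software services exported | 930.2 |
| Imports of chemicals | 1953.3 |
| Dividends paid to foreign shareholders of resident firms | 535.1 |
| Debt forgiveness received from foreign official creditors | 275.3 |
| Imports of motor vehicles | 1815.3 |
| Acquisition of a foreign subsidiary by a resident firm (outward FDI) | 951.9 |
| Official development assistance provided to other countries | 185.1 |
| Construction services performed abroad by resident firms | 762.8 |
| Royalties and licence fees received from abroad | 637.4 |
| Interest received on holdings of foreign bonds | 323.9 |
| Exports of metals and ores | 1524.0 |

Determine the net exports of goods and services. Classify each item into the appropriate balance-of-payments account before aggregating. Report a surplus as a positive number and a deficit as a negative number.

85.8

Goods: 1524.0 - 1953.3 - 1815.3 = -2244.6
Services: 637.4 + 762.8 + 930.2 = 2330.4
Trade balance = -2244.6 + 2330.4 = 85.8
(Excluded from the trade balance — primary income: dividends paid to foreign shareholders of resident firms 535.1, interest received on holdings of foreign bonds 323.9; capital account: debt forgiveness received from foreign official creditors 275.3; financial account: acquisition of a foreign subsidiary by a resident firm (outward FDI) 951.9; secondary income: official development assistance provided to other countries 185.1.)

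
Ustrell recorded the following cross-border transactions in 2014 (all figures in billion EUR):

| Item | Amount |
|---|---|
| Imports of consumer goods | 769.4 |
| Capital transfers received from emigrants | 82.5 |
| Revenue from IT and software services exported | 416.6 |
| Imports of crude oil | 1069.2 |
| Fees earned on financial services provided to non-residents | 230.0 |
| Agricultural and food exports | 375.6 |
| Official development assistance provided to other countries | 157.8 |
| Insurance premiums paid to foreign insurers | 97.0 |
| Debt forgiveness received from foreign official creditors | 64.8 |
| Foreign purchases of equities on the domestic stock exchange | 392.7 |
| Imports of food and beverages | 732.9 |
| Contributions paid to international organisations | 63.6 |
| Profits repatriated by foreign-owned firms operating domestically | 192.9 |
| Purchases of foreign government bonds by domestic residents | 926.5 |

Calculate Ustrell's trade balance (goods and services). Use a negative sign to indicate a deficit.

-1646.3

Goods: -1069.2 - 769.4 - 732.9 + 375.6 = -2195.9
Services: -97.0 + 416.6 + 230.0 = 549.6
Trade balance = -2195.9 + 549.6 = -1646.3
(Excluded from the trade balance — capital account: capital transfers received from emigrants 82.5, debt forgiveness received from foreign official creditors 64.8; secondary income: official development assistance provided to other countries 157.8, contributions paid to international organisations 63.6; financial account: foreign purchases of equities on the domestic stock exchange 392.7, purchases of foreign government bonds by domestic residents 926.5; primary income: profits repatriated by foreign-owned firms operating domestically 192.9.)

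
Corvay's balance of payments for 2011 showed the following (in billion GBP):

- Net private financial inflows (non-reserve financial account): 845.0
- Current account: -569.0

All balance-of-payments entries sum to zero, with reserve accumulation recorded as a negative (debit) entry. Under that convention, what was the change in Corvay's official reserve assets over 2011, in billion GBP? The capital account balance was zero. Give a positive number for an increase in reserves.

Official reserve transactions balance = -((-569.0) + 845.0) = -276.0
An accumulation of reserves is recorded as a debit (negative entry), so the change in the stock of reserves is the negative of that balance.
Change in official reserves = -(-276.0) = 276.0

276.0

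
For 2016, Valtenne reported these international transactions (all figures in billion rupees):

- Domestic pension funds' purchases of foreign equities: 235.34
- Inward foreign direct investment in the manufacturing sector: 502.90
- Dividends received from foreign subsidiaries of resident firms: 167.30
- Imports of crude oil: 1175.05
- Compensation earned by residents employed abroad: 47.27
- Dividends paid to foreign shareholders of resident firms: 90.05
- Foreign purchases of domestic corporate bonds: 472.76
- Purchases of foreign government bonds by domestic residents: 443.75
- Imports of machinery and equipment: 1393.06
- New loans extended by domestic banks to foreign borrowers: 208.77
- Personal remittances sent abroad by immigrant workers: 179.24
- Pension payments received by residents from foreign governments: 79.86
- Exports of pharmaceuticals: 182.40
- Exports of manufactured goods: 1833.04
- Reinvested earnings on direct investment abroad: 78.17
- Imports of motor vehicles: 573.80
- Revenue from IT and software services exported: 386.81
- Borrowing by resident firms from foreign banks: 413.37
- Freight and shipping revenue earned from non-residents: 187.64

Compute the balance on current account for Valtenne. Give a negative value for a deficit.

Goods: -1393.06 - 1175.05 + 182.40 - 573.80 + 1833.04 = -1126.47
Services: 386.81 + 187.64 = 574.45
Primary income: 167.30 + 78.17 + 47.27 - 90.05 = 202.69
Secondary income: -179.24 + 79.86 = -99.38
Current account = (-1126.47) + 574.45 + 202.69 + (-99.38) = -448.71
(Excluded from the current account — financial account: domestic pension funds' purchases of foreign equities 235.34, inward foreign direct investment in the manufacturing sector 502.90, foreign purchases of domestic corporate bonds 472.76, purchases of foreign government bonds by domestic residents 443.75, new loans extended by domestic banks to foreign borrowers 208.77, borrowing by resident firms from foreign banks 413.37.)

-448.71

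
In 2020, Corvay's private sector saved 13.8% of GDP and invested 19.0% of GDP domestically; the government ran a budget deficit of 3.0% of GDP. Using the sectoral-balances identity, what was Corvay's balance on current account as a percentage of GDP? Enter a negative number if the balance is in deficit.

-8.2

By the sectoral-balances identity, CA = (S_private - I) + (T - G).
Private balance = 13.8 - 19.0 = -5.2
Government balance (T - G) = -3.0
CA = -5.2 + (-3.0) = -8.2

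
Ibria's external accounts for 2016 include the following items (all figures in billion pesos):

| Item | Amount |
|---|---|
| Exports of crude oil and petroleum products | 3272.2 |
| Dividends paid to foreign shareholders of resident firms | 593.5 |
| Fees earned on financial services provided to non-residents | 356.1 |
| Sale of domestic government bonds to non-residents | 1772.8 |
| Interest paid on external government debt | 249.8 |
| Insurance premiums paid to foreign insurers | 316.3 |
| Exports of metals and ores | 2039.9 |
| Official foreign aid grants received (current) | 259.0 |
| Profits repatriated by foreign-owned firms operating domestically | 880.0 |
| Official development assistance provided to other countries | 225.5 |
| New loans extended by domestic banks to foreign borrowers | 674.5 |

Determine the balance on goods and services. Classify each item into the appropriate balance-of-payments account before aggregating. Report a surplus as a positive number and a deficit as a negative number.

5351.9

Goods: 2039.9 + 3272.2 = 5312.1
Services: -316.3 + 356.1 = 39.8
Trade balance = 5312.1 + 39.8 = 5351.9
(Excluded from the trade balance — primary income: dividends paid to foreign shareholders of resident firms 593.5, interest paid on external government debt 249.8, profits repatriated by foreign-owned firms operating domestically 880.0; financial account: sale of domestic government bonds to non-residents 1772.8, new loans extended by domestic banks to foreign borrowers 674.5; secondary income: official foreign aid grants received (current) 259.0, official development assistance provided to other countries 225.5.)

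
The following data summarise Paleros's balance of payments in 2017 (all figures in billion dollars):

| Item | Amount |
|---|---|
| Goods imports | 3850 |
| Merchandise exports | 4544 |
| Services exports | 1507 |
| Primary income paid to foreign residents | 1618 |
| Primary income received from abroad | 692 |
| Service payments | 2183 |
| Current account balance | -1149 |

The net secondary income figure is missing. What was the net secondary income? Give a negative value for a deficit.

-241

Current account = goods balance + services balance + net primary income + net secondary income
Sum of the known components = -908
Net secondary income = CA - (known components) = -1149 - (-908) = -241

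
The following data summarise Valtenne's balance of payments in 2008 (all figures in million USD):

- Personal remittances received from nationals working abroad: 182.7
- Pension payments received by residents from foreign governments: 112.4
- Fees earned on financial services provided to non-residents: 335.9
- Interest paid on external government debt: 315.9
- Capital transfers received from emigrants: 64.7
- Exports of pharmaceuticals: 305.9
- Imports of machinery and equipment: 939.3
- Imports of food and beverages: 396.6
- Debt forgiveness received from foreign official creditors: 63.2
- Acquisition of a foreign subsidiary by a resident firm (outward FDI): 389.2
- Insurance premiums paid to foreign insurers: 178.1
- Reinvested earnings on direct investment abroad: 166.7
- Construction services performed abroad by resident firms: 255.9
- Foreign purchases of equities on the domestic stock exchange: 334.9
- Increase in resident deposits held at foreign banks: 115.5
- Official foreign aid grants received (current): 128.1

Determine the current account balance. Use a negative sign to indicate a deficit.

-342.3

Goods: 305.9 - 396.6 - 939.3 = -1030.0
Services: -178.1 + 255.9 + 335.9 = 413.7
Primary income: -315.9 + 166.7 = -149.2
Secondary income: 112.4 + 128.1 + 182.7 = 423.2
Current account = (-1030.0) + 413.7 + (-149.2) + 423.2 = -342.3
(Excluded from the current account — capital account: capital transfers received from emigrants 64.7, debt forgiveness received from foreign official creditors 63.2; financial account: acquisition of a foreign subsidiary by a resident firm (outward FDI) 389.2, foreign purchases of equities on the domestic stock exchange 334.9, increase in resident deposits held at foreign banks 115.5.)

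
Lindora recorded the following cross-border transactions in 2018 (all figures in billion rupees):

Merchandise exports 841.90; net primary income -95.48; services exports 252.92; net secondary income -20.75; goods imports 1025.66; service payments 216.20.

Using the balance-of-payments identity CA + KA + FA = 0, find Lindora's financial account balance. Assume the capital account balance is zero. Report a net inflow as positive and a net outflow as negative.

263.27

Goods balance = 841.90 - 1025.66 = -183.76
Services balance = 252.92 - 216.20 = 36.72
Trade balance (goods + services) = -183.76 + 36.72 = -147.04
Net primary income = -95.48
Net secondary income = -20.75
Current account = -147.04 + (-95.48) + (-20.75) = -263.27
Financial account = -(-263.27) = 263.27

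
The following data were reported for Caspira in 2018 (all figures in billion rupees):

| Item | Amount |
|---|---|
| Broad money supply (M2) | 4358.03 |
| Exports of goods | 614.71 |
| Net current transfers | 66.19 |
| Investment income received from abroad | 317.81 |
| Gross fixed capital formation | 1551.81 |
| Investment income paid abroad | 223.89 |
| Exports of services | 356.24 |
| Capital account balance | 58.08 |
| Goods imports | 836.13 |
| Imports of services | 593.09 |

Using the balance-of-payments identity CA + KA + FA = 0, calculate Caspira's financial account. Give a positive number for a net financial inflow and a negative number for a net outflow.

240.08

Goods balance = 614.71 - 836.13 = -221.42
Services balance = 356.24 - 593.09 = -236.85
Trade balance (goods + services) = -221.42 + (-236.85) = -458.27
Net primary income = 317.81 - 223.89 = 93.92
Net secondary income = 66.19
Current account = -458.27 + 93.92 + 66.19 = -298.16
Financial account = -(-298.16 + 58.08) = 240.08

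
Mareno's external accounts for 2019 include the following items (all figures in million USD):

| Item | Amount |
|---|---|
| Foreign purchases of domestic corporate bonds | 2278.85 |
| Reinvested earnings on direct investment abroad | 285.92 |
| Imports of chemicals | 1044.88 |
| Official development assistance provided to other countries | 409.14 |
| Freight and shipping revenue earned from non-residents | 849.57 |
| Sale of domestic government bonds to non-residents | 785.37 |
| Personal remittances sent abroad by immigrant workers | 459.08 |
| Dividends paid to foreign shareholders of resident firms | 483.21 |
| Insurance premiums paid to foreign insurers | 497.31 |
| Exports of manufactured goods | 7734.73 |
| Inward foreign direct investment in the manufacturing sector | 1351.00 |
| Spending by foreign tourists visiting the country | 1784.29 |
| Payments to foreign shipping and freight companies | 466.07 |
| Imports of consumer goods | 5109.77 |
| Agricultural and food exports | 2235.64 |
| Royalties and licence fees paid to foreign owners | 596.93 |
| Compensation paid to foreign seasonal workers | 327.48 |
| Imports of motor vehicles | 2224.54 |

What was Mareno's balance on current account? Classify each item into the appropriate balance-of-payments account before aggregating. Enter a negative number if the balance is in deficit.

1271.74

Goods: 2235.64 - 2224.54 - 5109.77 - 1044.88 + 7734.73 = 1591.18
Services: 1784.29 + 849.57 - 497.31 - 466.07 - 596.93 = 1073.55
Primary income: -483.21 + 285.92 - 327.48 = -524.77
Secondary income: -409.14 - 459.08 = -868.22
Current account = 1591.18 + 1073.55 + (-524.77) + (-868.22) = 1271.74
(Excluded from the current account — financial account: foreign purchases of domestic corporate bonds 2278.85, sale of domestic government bonds to non-residents 785.37, inward foreign direct investment in the manufacturing sector 1351.00.)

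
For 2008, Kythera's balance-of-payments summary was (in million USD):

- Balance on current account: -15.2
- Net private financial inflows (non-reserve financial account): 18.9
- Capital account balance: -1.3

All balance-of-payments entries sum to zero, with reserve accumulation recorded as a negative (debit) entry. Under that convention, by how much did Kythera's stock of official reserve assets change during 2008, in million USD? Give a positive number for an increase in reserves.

2.4

Official reserve transactions balance = -((-15.2) + (-1.3) + 18.9) = -2.4
An accumulation of reserves is recorded as a debit (negative entry), so the change in the stock of reserves is the negative of that balance.
Change in official reserves = -(-2.4) = 2.4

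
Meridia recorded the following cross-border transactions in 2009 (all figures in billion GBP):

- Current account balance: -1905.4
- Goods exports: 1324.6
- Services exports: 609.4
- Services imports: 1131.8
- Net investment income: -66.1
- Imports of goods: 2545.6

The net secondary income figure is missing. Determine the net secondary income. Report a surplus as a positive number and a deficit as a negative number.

Current account = goods balance + services balance + net primary income + net secondary income
Sum of the known components = -1809.5
Net secondary income = CA - (known components) = -1905.4 - (-1809.5) = -95.9

-95.9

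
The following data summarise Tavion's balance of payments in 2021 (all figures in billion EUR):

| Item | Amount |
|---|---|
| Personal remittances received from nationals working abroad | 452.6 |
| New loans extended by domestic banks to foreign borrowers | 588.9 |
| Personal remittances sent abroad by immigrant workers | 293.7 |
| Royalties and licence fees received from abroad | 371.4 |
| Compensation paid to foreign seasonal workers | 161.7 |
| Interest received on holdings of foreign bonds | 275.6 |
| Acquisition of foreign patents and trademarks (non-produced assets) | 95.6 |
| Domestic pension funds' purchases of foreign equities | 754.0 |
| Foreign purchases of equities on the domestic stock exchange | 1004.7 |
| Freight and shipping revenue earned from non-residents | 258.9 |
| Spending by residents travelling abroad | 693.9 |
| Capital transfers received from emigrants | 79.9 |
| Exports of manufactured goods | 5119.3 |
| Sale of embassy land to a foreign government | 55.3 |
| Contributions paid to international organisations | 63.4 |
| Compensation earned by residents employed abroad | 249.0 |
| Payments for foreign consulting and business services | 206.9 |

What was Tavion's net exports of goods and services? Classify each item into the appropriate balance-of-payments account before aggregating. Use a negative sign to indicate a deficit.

4848.8

Goods: 5119.3
Services: 258.9 - 206.9 + 371.4 - 693.9 = -270.5
Trade balance = 5119.3 + (-270.5) = 4848.8
(Excluded from the trade balance — secondary income: personal remittances received from nationals working abroad 452.6, personal remittances sent abroad by immigrant workers 293.7, contributions paid to international organisations 63.4; financial account: new loans extended by domestic banks to foreign borrowers 588.9, domestic pension funds' purchases of foreign equities 754.0, foreign purchases of equities on the domestic stock exchange 1004.7; primary income: compensation paid to foreign seasonal workers 161.7, interest received on holdings of foreign bonds 275.6, compensation earned by residents employed abroad 249.0; capital account: acquisition of foreign patents and trademarks (non-produced assets) 95.6, capital transfers received from emigrants 79.9, sale of embassy land to a foreign government 55.3.)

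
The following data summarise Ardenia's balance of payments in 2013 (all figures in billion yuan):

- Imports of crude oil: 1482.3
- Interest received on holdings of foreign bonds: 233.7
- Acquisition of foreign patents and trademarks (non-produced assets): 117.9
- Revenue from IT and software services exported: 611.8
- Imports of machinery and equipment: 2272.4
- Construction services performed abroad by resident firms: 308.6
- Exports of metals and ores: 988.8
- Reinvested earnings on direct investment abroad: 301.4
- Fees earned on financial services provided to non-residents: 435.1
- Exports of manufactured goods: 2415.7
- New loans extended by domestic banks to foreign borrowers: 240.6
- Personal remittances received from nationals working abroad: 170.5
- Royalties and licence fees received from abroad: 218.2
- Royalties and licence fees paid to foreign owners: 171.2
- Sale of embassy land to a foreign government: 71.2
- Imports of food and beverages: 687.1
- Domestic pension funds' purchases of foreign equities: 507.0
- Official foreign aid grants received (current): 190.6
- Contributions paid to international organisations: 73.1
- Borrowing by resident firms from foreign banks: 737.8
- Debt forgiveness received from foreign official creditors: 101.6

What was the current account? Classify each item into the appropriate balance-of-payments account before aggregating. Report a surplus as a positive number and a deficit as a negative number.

1188.3

Goods: 988.8 - 2272.4 - 687.1 - 1482.3 + 2415.7 = -1037.3
Services: 435.1 + 218.2 + 308.6 + 611.8 - 171.2 = 1402.5
Primary income: 233.7 + 301.4 = 535.1
Secondary income: -73.1 + 170.5 + 190.6 = 288.0
Current account = (-1037.3) + 1402.5 + 535.1 + 288.0 = 1188.3
(Excluded from the current account — capital account: acquisition of foreign patents and trademarks (non-produced assets) 117.9, sale of embassy land to a foreign government 71.2, debt forgiveness received from foreign official creditors 101.6; financial account: new loans extended by domestic banks to foreign borrowers 240.6, domestic pension funds' purchases of foreign equities 507.0, borrowing by resident firms from foreign banks 737.8.)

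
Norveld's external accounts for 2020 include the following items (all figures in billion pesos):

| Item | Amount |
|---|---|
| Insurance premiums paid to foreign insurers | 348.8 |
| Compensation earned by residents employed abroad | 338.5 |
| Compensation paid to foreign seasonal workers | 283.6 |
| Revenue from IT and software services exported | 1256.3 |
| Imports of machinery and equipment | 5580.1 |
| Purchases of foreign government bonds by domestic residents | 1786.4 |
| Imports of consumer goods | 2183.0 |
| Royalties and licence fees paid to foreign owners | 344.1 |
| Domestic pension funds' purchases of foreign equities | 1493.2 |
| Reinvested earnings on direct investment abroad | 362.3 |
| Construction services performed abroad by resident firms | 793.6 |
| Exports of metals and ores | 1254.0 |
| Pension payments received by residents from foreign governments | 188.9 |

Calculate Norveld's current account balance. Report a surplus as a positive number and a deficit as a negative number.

Goods: -2183.0 + 1254.0 - 5580.1 = -6509.1
Services: -348.8 + 793.6 + 1256.3 - 344.1 = 1357.0
Primary income: 362.3 - 283.6 + 338.5 = 417.2
Secondary income: 188.9
Current account = (-6509.1) + 1357.0 + 417.2 + 188.9 = -4546.0
(Excluded from the current account — financial account: purchases of foreign government bonds by domestic residents 1786.4, domestic pension funds' purchases of foreign equities 1493.2.)

-4546.0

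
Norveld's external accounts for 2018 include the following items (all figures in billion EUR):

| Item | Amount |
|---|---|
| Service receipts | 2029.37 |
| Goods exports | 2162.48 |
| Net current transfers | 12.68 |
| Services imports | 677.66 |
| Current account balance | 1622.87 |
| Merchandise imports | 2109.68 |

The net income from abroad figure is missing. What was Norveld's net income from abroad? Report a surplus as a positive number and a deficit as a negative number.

205.68

Current account = goods balance + services balance + net primary income + net secondary income
Sum of the known components = 1417.19
Net income from abroad = CA - (known components) = 1622.87 - 1417.19 = 205.68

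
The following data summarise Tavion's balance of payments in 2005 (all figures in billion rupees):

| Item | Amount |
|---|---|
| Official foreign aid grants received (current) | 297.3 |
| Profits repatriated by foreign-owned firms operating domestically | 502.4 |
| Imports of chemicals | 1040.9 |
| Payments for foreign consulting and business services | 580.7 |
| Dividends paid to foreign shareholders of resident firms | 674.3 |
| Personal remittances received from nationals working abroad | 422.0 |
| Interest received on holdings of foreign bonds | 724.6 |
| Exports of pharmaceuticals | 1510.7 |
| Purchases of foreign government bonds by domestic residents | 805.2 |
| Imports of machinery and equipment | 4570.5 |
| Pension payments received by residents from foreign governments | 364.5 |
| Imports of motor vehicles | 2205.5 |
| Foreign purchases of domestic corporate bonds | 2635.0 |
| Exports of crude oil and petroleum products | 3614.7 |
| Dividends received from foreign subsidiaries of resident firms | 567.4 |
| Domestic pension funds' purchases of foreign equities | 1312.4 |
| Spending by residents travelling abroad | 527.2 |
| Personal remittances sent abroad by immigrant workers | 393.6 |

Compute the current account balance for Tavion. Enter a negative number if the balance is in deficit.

Goods: -4570.5 + 3614.7 + 1510.7 - 2205.5 - 1040.9 = -2691.5
Services: -527.2 - 580.7 = -1107.9
Primary income: -502.4 + 567.4 + 724.6 - 674.3 = 115.3
Secondary income: -393.6 + 422.0 + 297.3 + 364.5 = 690.2
Current account = (-2691.5) + (-1107.9) + 115.3 + 690.2 = -2993.9
(Excluded from the current account — financial account: purchases of foreign government bonds by domestic residents 805.2, foreign purchases of domestic corporate bonds 2635.0, domestic pension funds' purchases of foreign equities 1312.4.)

-2993.9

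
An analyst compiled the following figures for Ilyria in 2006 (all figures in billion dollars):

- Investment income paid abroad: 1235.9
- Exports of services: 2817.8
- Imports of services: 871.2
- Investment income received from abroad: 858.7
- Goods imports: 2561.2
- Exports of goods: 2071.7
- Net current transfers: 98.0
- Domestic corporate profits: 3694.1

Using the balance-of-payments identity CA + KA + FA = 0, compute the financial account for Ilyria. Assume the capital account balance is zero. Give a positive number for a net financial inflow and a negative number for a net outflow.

-1177.9

Goods balance = 2071.7 - 2561.2 = -489.5
Services balance = 2817.8 - 871.2 = 1946.6
Trade balance (goods + services) = -489.5 + 1946.6 = 1457.1
Net primary income = 858.7 - 1235.9 = -377.2
Net secondary income = 98.0
Current account = 1457.1 + (-377.2) + 98.0 = 1177.9
Financial account = -(1177.9) = -1177.9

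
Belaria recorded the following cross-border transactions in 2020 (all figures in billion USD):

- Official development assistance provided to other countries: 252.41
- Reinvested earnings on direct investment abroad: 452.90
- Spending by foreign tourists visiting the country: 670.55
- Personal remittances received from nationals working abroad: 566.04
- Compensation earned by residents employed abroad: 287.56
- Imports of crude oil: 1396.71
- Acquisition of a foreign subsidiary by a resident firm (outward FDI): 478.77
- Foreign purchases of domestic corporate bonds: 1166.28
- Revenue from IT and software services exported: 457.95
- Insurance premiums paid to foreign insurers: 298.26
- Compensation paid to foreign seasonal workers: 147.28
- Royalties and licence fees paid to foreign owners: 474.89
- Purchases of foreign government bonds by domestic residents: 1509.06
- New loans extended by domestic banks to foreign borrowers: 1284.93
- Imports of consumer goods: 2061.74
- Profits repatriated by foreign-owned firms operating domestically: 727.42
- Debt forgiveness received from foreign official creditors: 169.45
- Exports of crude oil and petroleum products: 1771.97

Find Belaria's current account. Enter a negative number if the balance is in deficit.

-1151.74

Goods: 1771.97 - 1396.71 - 2061.74 = -1686.48
Services: -298.26 + 670.55 + 457.95 - 474.89 = 355.35
Primary income: -147.28 + 287.56 + 452.90 - 727.42 = -134.24
Secondary income: -252.41 + 566.04 = 313.63
Current account = (-1686.48) + 355.35 + (-134.24) + 313.63 = -1151.74
(Excluded from the current account — financial account: acquisition of a foreign subsidiary by a resident firm (outward FDI) 478.77, foreign purchases of domestic corporate bonds 1166.28, purchases of foreign government bonds by domestic residents 1509.06, new loans extended by domestic banks to foreign borrowers 1284.93; capital account: debt forgiveness received from foreign official creditors 169.45.)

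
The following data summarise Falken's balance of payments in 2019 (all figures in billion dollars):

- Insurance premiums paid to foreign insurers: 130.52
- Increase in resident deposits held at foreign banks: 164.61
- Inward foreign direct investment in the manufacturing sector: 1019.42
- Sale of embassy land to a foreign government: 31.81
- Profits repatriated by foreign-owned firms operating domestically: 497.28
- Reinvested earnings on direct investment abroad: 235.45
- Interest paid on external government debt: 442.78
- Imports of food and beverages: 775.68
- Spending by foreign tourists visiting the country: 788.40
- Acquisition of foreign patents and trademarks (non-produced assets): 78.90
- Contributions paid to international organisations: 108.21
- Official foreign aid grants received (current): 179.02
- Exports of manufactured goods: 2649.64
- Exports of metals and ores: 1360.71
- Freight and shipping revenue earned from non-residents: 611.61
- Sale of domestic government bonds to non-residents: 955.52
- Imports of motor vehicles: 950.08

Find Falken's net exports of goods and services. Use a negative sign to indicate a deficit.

Goods: 1360.71 - 775.68 - 950.08 + 2649.64 = 2284.59
Services: 611.61 + 788.40 - 130.52 = 1269.49
Trade balance = 2284.59 + 1269.49 = 3554.08
(Excluded from the trade balance — financial account: increase in resident deposits held at foreign banks 164.61, inward foreign direct investment in the manufacturing sector 1019.42, sale of domestic government bonds to non-residents 955.52; capital account: sale of embassy land to a foreign government 31.81, acquisition of foreign patents and trademarks (non-produced assets) 78.90; primary income: profits repatriated by foreign-owned firms operating domestically 497.28, reinvested earnings on direct investment abroad 235.45, interest paid on external government debt 442.78; secondary income: contributions paid to international organisations 108.21, official foreign aid grants received (current) 179.02.)

3554.08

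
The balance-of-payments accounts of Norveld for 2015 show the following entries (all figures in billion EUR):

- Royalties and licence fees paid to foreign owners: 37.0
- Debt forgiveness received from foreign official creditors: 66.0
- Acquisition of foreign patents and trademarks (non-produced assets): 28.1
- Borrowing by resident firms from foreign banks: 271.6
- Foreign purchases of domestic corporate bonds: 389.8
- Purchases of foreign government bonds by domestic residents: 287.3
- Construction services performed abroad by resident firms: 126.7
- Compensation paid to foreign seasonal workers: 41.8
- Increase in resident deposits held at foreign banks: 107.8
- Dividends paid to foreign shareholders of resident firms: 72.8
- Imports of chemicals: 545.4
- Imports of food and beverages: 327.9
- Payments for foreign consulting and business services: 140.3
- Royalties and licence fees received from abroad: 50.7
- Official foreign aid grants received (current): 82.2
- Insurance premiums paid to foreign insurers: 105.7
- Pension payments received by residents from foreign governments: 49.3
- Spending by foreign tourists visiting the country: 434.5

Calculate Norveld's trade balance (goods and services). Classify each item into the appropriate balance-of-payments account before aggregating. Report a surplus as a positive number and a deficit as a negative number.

-544.4

Goods: -545.4 - 327.9 = -873.3
Services: -105.7 + 126.7 - 37.0 + 434.5 + 50.7 - 140.3 = 328.9
Trade balance = -873.3 + 328.9 = -544.4
(Excluded from the trade balance — capital account: debt forgiveness received from foreign official creditors 66.0, acquisition of foreign patents and trademarks (non-produced assets) 28.1; financial account: borrowing by resident firms from foreign banks 271.6, foreign purchases of domestic corporate bonds 389.8, purchases of foreign government bonds by domestic residents 287.3, increase in resident deposits held at foreign banks 107.8; primary income: compensation paid to foreign seasonal workers 41.8, dividends paid to foreign shareholders of resident firms 72.8; secondary income: official foreign aid grants received (current) 82.2, pension payments received by residents from foreign governments 49.3.)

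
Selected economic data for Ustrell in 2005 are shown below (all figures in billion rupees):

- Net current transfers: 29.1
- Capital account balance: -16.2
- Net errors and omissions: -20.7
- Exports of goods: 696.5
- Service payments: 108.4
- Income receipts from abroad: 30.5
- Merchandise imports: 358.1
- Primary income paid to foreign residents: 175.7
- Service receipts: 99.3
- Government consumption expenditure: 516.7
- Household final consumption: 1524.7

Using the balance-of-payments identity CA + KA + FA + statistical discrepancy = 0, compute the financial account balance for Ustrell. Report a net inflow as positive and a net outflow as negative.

Goods balance = 696.5 - 358.1 = 338.4
Services balance = 99.3 - 108.4 = -9.1
Trade balance (goods + services) = 338.4 + (-9.1) = 329.3
Net primary income = 30.5 - 175.7 = -145.2
Net secondary income = 29.1
Current account = 329.3 + (-145.2) + 29.1 = 213.2
Financial account = -(213.2 + (-16.2) + (-20.7)) = -176.3

-176.3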